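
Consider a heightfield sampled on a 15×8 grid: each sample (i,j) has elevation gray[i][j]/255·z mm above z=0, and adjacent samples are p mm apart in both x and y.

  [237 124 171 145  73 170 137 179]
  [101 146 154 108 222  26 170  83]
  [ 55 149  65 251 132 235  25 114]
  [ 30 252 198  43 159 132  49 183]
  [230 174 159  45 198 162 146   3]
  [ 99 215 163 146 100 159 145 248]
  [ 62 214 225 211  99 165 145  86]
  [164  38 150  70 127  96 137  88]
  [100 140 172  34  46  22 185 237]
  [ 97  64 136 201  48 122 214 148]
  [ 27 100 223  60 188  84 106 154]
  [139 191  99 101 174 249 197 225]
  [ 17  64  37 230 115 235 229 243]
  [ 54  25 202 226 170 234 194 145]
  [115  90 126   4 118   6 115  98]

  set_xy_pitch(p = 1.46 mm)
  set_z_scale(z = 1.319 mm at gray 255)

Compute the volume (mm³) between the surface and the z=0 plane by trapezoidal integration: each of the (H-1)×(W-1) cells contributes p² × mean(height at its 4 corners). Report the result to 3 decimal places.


148.680

height_mm = gray/255 × 1.319; cell vol = 1.46² × mean(4 corners)
unit = 1.46² × 1.319 / (4×255) = 0.00275645 mm³ per gray-sum
row 0: Σ corner-gray over 7 cells = 3892  → 10.7281
row 1: Σ corner-gray over 7 cells = 3719  → 10.2512
row 2: Σ corner-gray over 7 cells = 3762  → 10.3698
row 3: Σ corner-gray over 7 cells = 3880  → 10.6950
row 4: Σ corner-gray over 7 cells = 4204  → 11.5881
row 5: Σ corner-gray over 7 cells = 4469  → 12.3186
row 6: Σ corner-gray over 7 cells = 3754  → 10.3477
row 7: Σ corner-gray over 7 cells = 3023  → 8.3328
row 8: Σ corner-gray over 7 cells = 3350  → 9.2341
row 9: Σ corner-gray over 7 cells = 3518  → 9.6972
row 10: Σ corner-gray over 7 cells = 4089  → 11.2711
row 11: Σ corner-gray over 7 cells = 4466  → 12.3103
row 12: Σ corner-gray over 7 cells = 4381  → 12.0760
row 13: Σ corner-gray over 7 cells = 3432  → 9.4601
Σ rows: total corner-gray = 53939  → 148.6802 mm³


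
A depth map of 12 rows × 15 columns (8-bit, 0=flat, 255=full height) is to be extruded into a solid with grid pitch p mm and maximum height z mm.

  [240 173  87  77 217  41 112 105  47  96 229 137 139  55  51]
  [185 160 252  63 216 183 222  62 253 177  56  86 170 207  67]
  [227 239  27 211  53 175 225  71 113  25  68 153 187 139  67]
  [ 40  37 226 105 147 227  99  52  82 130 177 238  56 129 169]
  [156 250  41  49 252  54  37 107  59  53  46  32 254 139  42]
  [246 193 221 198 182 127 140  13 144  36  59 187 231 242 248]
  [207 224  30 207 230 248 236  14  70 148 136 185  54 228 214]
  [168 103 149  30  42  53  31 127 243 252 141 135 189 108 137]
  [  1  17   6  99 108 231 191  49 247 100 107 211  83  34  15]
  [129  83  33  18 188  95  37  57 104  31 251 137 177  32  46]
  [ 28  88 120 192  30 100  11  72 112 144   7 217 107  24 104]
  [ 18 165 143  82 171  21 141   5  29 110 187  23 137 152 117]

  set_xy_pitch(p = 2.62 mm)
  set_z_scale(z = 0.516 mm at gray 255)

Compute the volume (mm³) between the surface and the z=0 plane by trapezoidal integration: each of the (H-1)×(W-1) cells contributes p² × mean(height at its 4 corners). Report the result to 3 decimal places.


height_mm = gray/255 × 0.516; cell vol = 2.62² × mean(4 corners)
unit = 2.62² × 0.516 / (4×255) = 0.00347258 mm³ per gray-sum
row 0: Σ corner-gray over 14 cells = 7787  → 27.0410
row 1: Σ corner-gray over 14 cells = 8132  → 28.2390
row 2: Σ corner-gray over 14 cells = 7285  → 25.2977
row 3: Σ corner-gray over 14 cells = 6563  → 22.7905
row 4: Σ corner-gray over 14 cells = 7384  → 25.6415
row 5: Σ corner-gray over 14 cells = 8881  → 30.8400
row 6: Σ corner-gray over 14 cells = 7952  → 27.6139
row 7: Σ corner-gray over 14 cells = 6493  → 22.5475
row 8: Σ corner-gray over 14 cells = 5643  → 19.5958
row 9: Σ corner-gray over 14 cells = 5241  → 18.1998
row 10: Σ corner-gray over 14 cells = 5447  → 18.9151
Σ rows: total corner-gray = 76808  → 266.7218 mm³

266.722


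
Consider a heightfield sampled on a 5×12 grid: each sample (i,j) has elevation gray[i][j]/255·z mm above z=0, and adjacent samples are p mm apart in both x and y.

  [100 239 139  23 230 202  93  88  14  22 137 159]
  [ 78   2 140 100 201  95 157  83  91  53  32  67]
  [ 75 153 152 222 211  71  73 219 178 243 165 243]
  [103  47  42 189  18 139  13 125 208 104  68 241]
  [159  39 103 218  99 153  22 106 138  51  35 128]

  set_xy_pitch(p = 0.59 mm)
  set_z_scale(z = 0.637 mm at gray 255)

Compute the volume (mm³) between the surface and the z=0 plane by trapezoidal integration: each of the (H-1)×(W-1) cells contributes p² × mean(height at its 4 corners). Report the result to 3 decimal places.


height_mm = gray/255 × 0.637; cell vol = 0.59² × mean(4 corners)
unit = 0.59² × 0.637 / (4×255) = 0.000217392 mm³ per gray-sum
row 0: Σ corner-gray over 11 cells = 4686  → 1.0187
row 1: Σ corner-gray over 11 cells = 5745  → 1.2489
row 2: Σ corner-gray over 11 cells = 5942  → 1.2917
row 3: Σ corner-gray over 11 cells = 4465  → 0.9707
Σ rows: total corner-gray = 20838  → 4.5300 mm³

4.530


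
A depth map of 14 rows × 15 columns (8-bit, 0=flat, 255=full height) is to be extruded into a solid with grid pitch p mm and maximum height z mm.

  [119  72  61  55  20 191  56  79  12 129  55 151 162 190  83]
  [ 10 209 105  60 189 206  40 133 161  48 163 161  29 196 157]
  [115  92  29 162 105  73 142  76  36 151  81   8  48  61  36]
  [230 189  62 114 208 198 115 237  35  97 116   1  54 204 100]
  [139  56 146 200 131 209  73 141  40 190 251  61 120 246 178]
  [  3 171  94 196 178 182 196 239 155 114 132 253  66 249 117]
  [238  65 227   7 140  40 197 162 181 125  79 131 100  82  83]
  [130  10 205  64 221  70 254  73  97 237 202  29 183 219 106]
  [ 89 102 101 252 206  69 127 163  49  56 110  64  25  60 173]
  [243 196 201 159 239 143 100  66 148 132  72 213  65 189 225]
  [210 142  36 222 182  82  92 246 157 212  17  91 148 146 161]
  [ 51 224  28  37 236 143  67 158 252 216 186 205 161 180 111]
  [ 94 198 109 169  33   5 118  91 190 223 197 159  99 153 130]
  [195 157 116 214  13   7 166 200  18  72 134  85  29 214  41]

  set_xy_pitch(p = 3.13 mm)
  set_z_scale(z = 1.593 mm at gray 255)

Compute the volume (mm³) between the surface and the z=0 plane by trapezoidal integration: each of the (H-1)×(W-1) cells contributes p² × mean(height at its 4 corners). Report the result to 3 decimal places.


1456.787

height_mm = gray/255 × 1.593; cell vol = 3.13² × mean(4 corners)
unit = 3.13² × 1.593 / (4×255) = 0.0153005 mm³ per gray-sum
row 0: Σ corner-gray over 14 cells = 6235  → 95.3983
row 1: Σ corner-gray over 14 cells = 5846  → 89.4464
row 2: Σ corner-gray over 14 cells = 5869  → 89.7984
row 3: Σ corner-gray over 14 cells = 7635  → 116.8190
row 4: Σ corner-gray over 14 cells = 8615  → 131.8134
row 5: Σ corner-gray over 14 cells = 7963  → 121.8375
row 6: Σ corner-gray over 14 cells = 7357  → 112.5654
row 7: Σ corner-gray over 14 cells = 6994  → 107.0114
row 8: Σ corner-gray over 14 cells = 7344  → 112.3665
row 9: Σ corner-gray over 14 cells = 8231  → 125.9380
row 10: Σ corner-gray over 14 cells = 8265  → 126.4582
row 11: Σ corner-gray over 14 cells = 8060  → 123.3216
row 12: Σ corner-gray over 14 cells = 6798  → 104.0125
Σ rows: total corner-gray = 95212  → 1456.7867 mm³


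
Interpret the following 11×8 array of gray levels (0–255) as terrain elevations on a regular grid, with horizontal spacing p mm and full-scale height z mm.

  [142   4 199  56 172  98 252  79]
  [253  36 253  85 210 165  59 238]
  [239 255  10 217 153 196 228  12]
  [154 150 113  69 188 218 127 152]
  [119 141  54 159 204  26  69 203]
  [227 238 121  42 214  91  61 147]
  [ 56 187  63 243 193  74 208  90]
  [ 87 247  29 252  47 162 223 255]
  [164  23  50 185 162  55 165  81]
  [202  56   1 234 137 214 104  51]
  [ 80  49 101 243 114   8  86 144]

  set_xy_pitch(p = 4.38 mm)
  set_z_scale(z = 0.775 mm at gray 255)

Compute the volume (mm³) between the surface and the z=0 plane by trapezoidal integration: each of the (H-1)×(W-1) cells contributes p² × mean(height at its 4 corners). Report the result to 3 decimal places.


561.672

height_mm = gray/255 × 0.775; cell vol = 4.38² × mean(4 corners)
unit = 4.38² × 0.775 / (4×255) = 0.0145764 mm³ per gray-sum
row 0: Σ corner-gray over 7 cells = 3890  → 56.7021
row 1: Σ corner-gray over 7 cells = 4476  → 65.2439
row 2: Σ corner-gray over 7 cells = 4405  → 64.2090
row 3: Σ corner-gray over 7 cells = 3664  → 53.4079
row 4: Σ corner-gray over 7 cells = 3536  → 51.5421
row 5: Σ corner-gray over 7 cells = 3990  → 58.1598
row 6: Σ corner-gray over 7 cells = 4344  → 63.3198
row 7: Σ corner-gray over 7 cells = 3787  → 55.2008
row 8: Σ corner-gray over 7 cells = 3270  → 47.6648
row 9: Σ corner-gray over 7 cells = 3171  → 46.2217
Σ rows: total corner-gray = 38533  → 561.6717 mm³


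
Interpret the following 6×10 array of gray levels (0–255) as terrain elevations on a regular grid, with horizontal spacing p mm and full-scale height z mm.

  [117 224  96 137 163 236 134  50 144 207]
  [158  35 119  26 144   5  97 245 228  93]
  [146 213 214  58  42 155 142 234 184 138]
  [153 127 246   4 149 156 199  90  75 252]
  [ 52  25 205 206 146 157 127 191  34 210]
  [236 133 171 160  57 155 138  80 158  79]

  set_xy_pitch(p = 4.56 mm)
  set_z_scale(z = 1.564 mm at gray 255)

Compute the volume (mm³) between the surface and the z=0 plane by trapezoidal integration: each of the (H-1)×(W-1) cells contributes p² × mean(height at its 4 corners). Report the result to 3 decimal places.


785.195

height_mm = gray/255 × 1.564; cell vol = 4.56² × mean(4 corners)
unit = 4.56² × 1.564 / (4×255) = 0.0318835 mm³ per gray-sum
row 0: Σ corner-gray over 9 cells = 4741  → 151.1598
row 1: Σ corner-gray over 9 cells = 4817  → 153.5829
row 2: Σ corner-gray over 9 cells = 5265  → 167.8667
row 3: Σ corner-gray over 9 cells = 4941  → 157.5365
row 4: Σ corner-gray over 9 cells = 4863  → 155.0496
Σ rows: total corner-gray = 24627  → 785.1954 mm³


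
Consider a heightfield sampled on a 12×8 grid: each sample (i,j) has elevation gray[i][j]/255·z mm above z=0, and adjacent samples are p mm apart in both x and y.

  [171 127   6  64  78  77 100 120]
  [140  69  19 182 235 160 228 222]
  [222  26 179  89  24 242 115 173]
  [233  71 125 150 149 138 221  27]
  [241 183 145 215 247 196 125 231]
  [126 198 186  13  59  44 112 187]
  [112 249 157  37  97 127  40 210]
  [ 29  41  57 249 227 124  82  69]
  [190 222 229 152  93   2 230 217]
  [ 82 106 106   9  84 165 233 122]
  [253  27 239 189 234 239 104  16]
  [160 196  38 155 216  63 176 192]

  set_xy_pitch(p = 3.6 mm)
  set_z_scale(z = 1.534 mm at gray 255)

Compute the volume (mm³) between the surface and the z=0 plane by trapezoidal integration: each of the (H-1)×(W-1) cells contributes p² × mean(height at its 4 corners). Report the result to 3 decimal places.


830.679

height_mm = gray/255 × 1.534; cell vol = 3.6² × mean(4 corners)
unit = 3.6² × 1.534 / (4×255) = 0.0194908 mm³ per gray-sum
row 0: Σ corner-gray over 7 cells = 3343  → 65.1578
row 1: Σ corner-gray over 7 cells = 3893  → 75.8778
row 2: Σ corner-gray over 7 cells = 3713  → 72.3694
row 3: Σ corner-gray over 7 cells = 4662  → 90.8662
row 4: Σ corner-gray over 7 cells = 4231  → 82.4657
row 5: Σ corner-gray over 7 cells = 3273  → 63.7935
row 6: Σ corner-gray over 7 cells = 3394  → 66.1519
row 7: Σ corner-gray over 7 cells = 3921  → 76.4235
row 8: Σ corner-gray over 7 cells = 3873  → 75.4880
row 9: Σ corner-gray over 7 cells = 3943  → 76.8523
row 10: Σ corner-gray over 7 cells = 4373  → 85.2334
Σ rows: total corner-gray = 42619  → 830.6794 mm³


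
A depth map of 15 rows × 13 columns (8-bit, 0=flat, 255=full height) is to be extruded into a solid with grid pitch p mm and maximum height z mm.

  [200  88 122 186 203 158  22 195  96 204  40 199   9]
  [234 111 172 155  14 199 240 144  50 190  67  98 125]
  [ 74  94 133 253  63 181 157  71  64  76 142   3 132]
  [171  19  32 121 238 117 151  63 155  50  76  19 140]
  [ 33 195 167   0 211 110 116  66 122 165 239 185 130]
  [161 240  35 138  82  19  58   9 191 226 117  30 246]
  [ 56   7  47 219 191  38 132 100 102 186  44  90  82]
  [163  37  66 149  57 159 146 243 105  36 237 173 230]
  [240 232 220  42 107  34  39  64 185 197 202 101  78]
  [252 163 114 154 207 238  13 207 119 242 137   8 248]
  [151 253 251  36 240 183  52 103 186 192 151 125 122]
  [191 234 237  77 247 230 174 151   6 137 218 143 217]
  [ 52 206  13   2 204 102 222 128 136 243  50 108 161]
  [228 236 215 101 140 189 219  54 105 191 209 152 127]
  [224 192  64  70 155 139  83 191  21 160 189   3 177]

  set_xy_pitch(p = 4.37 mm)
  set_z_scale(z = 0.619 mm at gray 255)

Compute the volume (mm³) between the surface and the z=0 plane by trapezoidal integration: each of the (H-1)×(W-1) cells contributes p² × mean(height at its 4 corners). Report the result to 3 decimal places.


1040.409

height_mm = gray/255 × 0.619; cell vol = 4.37² × mean(4 corners)
unit = 4.37² × 0.619 / (4×255) = 0.0115892 mm³ per gray-sum
row 0: Σ corner-gray over 12 cells = 6474  → 75.0285
row 1: Σ corner-gray over 12 cells = 5919  → 68.5965
row 2: Σ corner-gray over 12 cells = 5073  → 58.7920
row 3: Σ corner-gray over 12 cells = 5708  → 66.1511
row 4: Σ corner-gray over 12 cells = 6012  → 69.6743
row 5: Σ corner-gray over 12 cells = 5147  → 59.6496
row 6: Σ corner-gray over 12 cells = 5659  → 65.5833
row 7: Σ corner-gray over 12 cells = 6373  → 73.8580
row 8: Σ corner-gray over 12 cells = 6868  → 79.5946
row 9: Σ corner-gray over 12 cells = 7521  → 87.1624
row 10: Σ corner-gray over 12 cells = 7933  → 91.9371
row 11: Σ corner-gray over 12 cells = 7157  → 82.9439
row 12: Σ corner-gray over 12 cells = 7018  → 81.3330
row 13: Σ corner-gray over 12 cells = 6912  → 80.1045
Σ rows: total corner-gray = 89774  → 1040.4086 mm³


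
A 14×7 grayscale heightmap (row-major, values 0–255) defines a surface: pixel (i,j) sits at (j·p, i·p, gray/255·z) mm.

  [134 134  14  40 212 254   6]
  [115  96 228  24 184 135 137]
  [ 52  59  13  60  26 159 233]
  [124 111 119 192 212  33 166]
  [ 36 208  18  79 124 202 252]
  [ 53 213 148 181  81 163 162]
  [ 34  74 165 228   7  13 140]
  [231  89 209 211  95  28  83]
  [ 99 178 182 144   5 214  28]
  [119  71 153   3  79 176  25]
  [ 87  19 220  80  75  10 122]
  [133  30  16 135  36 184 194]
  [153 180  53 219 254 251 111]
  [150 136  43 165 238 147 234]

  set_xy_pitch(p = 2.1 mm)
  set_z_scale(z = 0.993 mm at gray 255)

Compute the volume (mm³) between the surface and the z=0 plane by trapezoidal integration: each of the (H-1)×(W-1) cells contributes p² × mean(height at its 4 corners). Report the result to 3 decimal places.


161.787

height_mm = gray/255 × 0.993; cell vol = 2.1² × mean(4 corners)
unit = 2.1² × 0.993 / (4×255) = 0.00429326 mm³ per gray-sum
row 0: Σ corner-gray over 6 cells = 3034  → 13.0258
row 1: Σ corner-gray over 6 cells = 2505  → 10.7546
row 2: Σ corner-gray over 6 cells = 2543  → 10.9178
row 3: Σ corner-gray over 6 cells = 3174  → 13.6268
row 4: Σ corner-gray over 6 cells = 3337  → 14.3266
row 5: Σ corner-gray over 6 cells = 2935  → 12.6007
row 6: Σ corner-gray over 6 cells = 2726  → 11.7034
row 7: Σ corner-gray over 6 cells = 3151  → 13.5281
row 8: Σ corner-gray over 6 cells = 2681  → 11.5102
row 9: Σ corner-gray over 6 cells = 2125  → 9.1232
row 10: Σ corner-gray over 6 cells = 2146  → 9.2133
row 11: Σ corner-gray over 6 cells = 3307  → 14.1978
row 12: Σ corner-gray over 6 cells = 4020  → 17.2589
Σ rows: total corner-gray = 37684  → 161.7874 mm³


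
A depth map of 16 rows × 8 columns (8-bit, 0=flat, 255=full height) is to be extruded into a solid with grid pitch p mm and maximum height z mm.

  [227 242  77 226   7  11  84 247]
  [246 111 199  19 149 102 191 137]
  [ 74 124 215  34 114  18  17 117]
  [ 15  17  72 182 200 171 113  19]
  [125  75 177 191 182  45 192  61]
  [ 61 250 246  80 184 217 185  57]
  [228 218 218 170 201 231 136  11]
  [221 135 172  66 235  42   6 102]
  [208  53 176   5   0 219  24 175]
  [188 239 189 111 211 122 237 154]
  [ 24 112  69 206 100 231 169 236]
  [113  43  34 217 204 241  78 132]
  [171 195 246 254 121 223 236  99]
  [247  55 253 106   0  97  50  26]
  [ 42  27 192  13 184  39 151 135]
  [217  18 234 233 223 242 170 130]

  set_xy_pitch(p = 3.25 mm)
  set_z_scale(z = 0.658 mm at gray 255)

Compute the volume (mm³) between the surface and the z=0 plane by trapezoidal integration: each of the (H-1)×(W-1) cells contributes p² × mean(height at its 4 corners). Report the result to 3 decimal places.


393.425

height_mm = gray/255 × 0.658; cell vol = 3.25² × mean(4 corners)
unit = 3.25² × 0.658 / (4×255) = 0.00681385 mm³ per gray-sum
row 0: Σ corner-gray over 7 cells = 3693  → 25.1635
row 1: Σ corner-gray over 7 cells = 3160  → 21.5318
row 2: Σ corner-gray over 7 cells = 2779  → 18.9357
row 3: Σ corner-gray over 7 cells = 3454  → 23.5350
row 4: Σ corner-gray over 7 cells = 4352  → 29.6539
row 5: Σ corner-gray over 7 cells = 5029  → 34.2668
row 6: Σ corner-gray over 7 cells = 4222  → 28.7681
row 7: Σ corner-gray over 7 cells = 2972  → 20.2508
row 8: Σ corner-gray over 7 cells = 3897  → 26.5536
row 9: Σ corner-gray over 7 cells = 4594  → 31.3028
row 10: Σ corner-gray over 7 cells = 3913  → 26.6626
row 11: Σ corner-gray over 7 cells = 4699  → 32.0183
row 12: Σ corner-gray over 7 cells = 4215  → 28.7204
row 13: Σ corner-gray over 7 cells = 2784  → 18.9698
row 14: Σ corner-gray over 7 cells = 3976  → 27.0919
Σ rows: total corner-gray = 57739  → 393.4248 mm³


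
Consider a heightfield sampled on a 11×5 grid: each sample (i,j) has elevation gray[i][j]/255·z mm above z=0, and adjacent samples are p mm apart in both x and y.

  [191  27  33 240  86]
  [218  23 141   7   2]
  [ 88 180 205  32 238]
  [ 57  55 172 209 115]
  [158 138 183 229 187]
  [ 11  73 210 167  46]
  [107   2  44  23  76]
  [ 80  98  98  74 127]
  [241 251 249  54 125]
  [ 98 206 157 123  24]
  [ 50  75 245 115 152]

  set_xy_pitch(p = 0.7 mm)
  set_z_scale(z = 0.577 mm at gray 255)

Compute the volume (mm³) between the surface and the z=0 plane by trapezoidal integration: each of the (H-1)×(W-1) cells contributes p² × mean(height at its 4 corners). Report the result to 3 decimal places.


height_mm = gray/255 × 0.577; cell vol = 0.7² × mean(4 corners)
unit = 0.7² × 0.577 / (4×255) = 0.000277186 mm³ per gray-sum
row 0: Σ corner-gray over 4 cells = 1439  → 0.3989
row 1: Σ corner-gray over 4 cells = 1722  → 0.4773
row 2: Σ corner-gray over 4 cells = 2204  → 0.6109
row 3: Σ corner-gray over 4 cells = 2489  → 0.6899
row 4: Σ corner-gray over 4 cells = 2402  → 0.6658
row 5: Σ corner-gray over 4 cells = 1278  → 0.3542
row 6: Σ corner-gray over 4 cells = 1068  → 0.2960
row 7: Σ corner-gray over 4 cells = 2221  → 0.6156
row 8: Σ corner-gray over 4 cells = 2568  → 0.7118
row 9: Σ corner-gray over 4 cells = 2166  → 0.6004
Σ rows: total corner-gray = 19557  → 5.4209 mm³

5.421


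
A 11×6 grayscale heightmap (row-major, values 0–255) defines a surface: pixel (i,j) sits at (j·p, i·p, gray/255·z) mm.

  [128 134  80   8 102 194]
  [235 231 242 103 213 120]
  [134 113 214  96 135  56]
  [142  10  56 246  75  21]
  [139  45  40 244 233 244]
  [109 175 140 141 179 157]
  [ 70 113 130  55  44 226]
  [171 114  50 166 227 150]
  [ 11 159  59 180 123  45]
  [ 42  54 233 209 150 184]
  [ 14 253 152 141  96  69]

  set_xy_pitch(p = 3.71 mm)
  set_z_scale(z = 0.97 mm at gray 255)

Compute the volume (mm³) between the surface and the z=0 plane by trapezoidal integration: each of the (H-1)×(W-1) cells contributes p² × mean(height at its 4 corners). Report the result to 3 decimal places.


351.280

height_mm = gray/255 × 0.97; cell vol = 3.71² × mean(4 corners)
unit = 3.71² × 0.97 / (4×255) = 0.0130894 mm³ per gray-sum
row 0: Σ corner-gray over 5 cells = 2903  → 37.9985
row 1: Σ corner-gray over 5 cells = 3239  → 42.3965
row 2: Σ corner-gray over 5 cells = 2243  → 29.3595
row 3: Σ corner-gray over 5 cells = 2444  → 31.9905
row 4: Σ corner-gray over 5 cells = 3043  → 39.8310
row 5: Σ corner-gray over 5 cells = 2516  → 32.9329
row 6: Σ corner-gray over 5 cells = 2415  → 31.6109
row 7: Σ corner-gray over 5 cells = 2533  → 33.1554
row 8: Σ corner-gray over 5 cells = 2616  → 34.2418
row 9: Σ corner-gray over 5 cells = 2885  → 37.7629
Σ rows: total corner-gray = 26837  → 351.2799 mm³


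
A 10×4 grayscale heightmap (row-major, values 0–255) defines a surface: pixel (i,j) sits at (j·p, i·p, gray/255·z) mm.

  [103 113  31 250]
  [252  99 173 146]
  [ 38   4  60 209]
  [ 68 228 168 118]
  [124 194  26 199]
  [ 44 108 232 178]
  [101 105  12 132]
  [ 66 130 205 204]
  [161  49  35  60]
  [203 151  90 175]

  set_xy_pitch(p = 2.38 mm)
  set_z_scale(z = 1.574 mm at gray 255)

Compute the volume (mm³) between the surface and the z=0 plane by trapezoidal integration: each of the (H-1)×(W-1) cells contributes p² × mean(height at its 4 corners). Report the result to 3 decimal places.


113.746

height_mm = gray/255 × 1.574; cell vol = 2.38² × mean(4 corners)
unit = 2.38² × 1.574 / (4×255) = 0.00874095 mm³ per gray-sum
row 0: Σ corner-gray over 3 cells = 1583  → 13.8369
row 1: Σ corner-gray over 3 cells = 1317  → 11.5118
row 2: Σ corner-gray over 3 cells = 1353  → 11.8265
row 3: Σ corner-gray over 3 cells = 1741  → 15.2180
row 4: Σ corner-gray over 3 cells = 1665  → 14.5537
row 5: Σ corner-gray over 3 cells = 1369  → 11.9664
row 6: Σ corner-gray over 3 cells = 1407  → 12.2985
row 7: Σ corner-gray over 3 cells = 1329  → 11.6167
row 8: Σ corner-gray over 3 cells = 1249  → 10.9174
Σ rows: total corner-gray = 13013  → 113.7459 mm³


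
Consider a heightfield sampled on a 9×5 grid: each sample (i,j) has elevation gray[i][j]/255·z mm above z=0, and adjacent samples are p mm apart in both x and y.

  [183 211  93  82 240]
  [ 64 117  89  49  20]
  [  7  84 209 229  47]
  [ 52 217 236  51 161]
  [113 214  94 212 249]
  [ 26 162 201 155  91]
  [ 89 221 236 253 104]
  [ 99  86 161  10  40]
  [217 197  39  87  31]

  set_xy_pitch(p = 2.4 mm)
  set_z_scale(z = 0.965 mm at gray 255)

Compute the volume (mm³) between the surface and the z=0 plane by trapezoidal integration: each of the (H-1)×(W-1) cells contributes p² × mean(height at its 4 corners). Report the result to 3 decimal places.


height_mm = gray/255 × 0.965; cell vol = 2.4² × mean(4 corners)
unit = 2.4² × 0.965 / (4×255) = 0.00544941 mm³ per gray-sum
row 0: Σ corner-gray over 4 cells = 1789  → 9.7490
row 1: Σ corner-gray over 4 cells = 1692  → 9.2204
row 2: Σ corner-gray over 4 cells = 2319  → 12.6372
row 3: Σ corner-gray over 4 cells = 2623  → 14.2938
row 4: Σ corner-gray over 4 cells = 2555  → 13.9232
row 5: Σ corner-gray over 4 cells = 2766  → 15.0731
row 6: Σ corner-gray over 4 cells = 2266  → 12.3484
row 7: Σ corner-gray over 4 cells = 1547  → 8.4302
Σ rows: total corner-gray = 17557  → 95.6753 mm³

95.675


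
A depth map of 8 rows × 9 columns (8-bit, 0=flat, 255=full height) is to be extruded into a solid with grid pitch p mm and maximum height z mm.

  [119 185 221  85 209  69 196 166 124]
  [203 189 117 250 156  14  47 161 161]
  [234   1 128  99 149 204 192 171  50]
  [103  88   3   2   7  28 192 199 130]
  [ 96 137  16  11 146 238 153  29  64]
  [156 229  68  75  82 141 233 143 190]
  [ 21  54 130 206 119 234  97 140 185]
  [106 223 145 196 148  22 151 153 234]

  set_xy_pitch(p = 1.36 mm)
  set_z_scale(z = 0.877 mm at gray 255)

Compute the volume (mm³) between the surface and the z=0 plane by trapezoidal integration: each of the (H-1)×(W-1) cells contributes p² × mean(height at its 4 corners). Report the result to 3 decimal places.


45.195

height_mm = gray/255 × 0.877; cell vol = 1.36² × mean(4 corners)
unit = 1.36² × 0.877 / (4×255) = 0.00159029 mm³ per gray-sum
row 0: Σ corner-gray over 8 cells = 4737  → 7.5332
row 1: Σ corner-gray over 8 cells = 4404  → 7.0037
row 2: Σ corner-gray over 8 cells = 3443  → 5.4754
row 3: Σ corner-gray over 8 cells = 2891  → 4.5975
row 4: Σ corner-gray over 8 cells = 3908  → 6.2149
row 5: Σ corner-gray over 8 cells = 4454  → 7.0832
row 6: Σ corner-gray over 8 cells = 4582  → 7.2867
Σ rows: total corner-gray = 28419  → 45.1945 mm³


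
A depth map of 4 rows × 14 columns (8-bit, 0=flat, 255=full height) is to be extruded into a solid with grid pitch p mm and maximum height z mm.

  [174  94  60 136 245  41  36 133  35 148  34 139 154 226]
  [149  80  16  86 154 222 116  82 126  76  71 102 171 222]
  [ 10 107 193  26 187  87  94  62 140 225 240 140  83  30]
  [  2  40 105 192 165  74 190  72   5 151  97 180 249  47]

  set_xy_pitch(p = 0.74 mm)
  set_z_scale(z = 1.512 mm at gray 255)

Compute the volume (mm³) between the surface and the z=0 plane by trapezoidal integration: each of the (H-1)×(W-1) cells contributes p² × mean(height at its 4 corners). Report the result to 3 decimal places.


height_mm = gray/255 × 1.512; cell vol = 0.74² × mean(4 corners)
unit = 0.74² × 1.512 / (4×255) = 0.000811736 mm³ per gray-sum
row 0: Σ corner-gray over 13 cells = 5885  → 4.7771
row 1: Σ corner-gray over 13 cells = 6183  → 5.0190
row 2: Σ corner-gray over 13 cells = 6297  → 5.1115
Σ rows: total corner-gray = 18365  → 14.9075 mm³

14.908


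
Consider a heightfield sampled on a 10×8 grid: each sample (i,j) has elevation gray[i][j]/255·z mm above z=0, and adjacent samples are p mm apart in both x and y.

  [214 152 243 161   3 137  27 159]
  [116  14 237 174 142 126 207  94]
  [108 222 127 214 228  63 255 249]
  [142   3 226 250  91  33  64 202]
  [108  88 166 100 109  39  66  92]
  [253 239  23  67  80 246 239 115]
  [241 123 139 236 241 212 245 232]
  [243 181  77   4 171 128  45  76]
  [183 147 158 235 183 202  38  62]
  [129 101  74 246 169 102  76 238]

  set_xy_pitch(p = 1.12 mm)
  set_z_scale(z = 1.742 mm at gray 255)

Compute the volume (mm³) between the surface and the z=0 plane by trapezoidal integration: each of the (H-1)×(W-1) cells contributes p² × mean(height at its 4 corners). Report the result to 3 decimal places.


height_mm = gray/255 × 1.742; cell vol = 1.12² × mean(4 corners)
unit = 1.12² × 1.742 / (4×255) = 0.00214232 mm³ per gray-sum
row 0: Σ corner-gray over 7 cells = 3829  → 8.2029
row 1: Σ corner-gray over 7 cells = 4585  → 9.8225
row 2: Σ corner-gray over 7 cells = 4253  → 9.1113
row 3: Σ corner-gray over 7 cells = 3014  → 6.4569
row 4: Σ corner-gray over 7 cells = 3492  → 7.4810
row 5: Σ corner-gray over 7 cells = 5021  → 10.7566
row 6: Σ corner-gray over 7 cells = 4396  → 9.4176
row 7: Σ corner-gray over 7 cells = 3702  → 7.9309
row 8: Σ corner-gray over 7 cells = 4074  → 8.7278
Σ rows: total corner-gray = 36366  → 77.9076 mm³

77.908


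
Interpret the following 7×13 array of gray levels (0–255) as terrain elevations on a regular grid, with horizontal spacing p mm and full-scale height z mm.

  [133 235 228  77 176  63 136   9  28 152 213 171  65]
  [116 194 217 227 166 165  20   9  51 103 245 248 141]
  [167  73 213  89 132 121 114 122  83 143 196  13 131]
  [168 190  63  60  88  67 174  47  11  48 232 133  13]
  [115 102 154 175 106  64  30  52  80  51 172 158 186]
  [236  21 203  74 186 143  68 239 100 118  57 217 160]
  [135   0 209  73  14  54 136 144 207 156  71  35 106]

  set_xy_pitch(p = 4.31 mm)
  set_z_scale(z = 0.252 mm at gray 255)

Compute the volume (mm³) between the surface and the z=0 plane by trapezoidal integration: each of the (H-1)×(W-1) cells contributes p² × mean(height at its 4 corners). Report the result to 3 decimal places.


height_mm = gray/255 × 0.252; cell vol = 4.31² × mean(4 corners)
unit = 4.31² × 0.252 / (4×255) = 0.00458939 mm³ per gray-sum
row 0: Σ corner-gray over 12 cells = 6721  → 30.8453
row 1: Σ corner-gray over 12 cells = 6443  → 29.5694
row 2: Σ corner-gray over 12 cells = 5303  → 24.3375
row 3: Σ corner-gray over 12 cells = 4996  → 22.9286
row 4: Σ corner-gray over 12 cells = 5837  → 26.7883
row 5: Σ corner-gray over 12 cells = 5687  → 26.0999
Σ rows: total corner-gray = 34987  → 160.5690 mm³

160.569


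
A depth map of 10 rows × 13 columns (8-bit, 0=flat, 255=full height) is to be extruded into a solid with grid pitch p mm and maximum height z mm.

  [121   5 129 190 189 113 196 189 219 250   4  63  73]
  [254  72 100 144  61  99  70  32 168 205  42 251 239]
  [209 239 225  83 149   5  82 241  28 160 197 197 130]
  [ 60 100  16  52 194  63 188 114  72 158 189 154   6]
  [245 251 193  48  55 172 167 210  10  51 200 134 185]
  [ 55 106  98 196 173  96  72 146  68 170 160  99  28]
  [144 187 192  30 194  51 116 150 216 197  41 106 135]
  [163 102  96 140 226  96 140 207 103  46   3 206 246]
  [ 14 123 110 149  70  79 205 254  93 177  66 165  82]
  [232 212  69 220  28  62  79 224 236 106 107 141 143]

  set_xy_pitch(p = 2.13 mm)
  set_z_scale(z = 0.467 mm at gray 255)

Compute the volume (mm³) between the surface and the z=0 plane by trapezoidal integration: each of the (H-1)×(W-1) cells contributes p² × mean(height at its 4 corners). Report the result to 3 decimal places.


117.288

height_mm = gray/255 × 0.467; cell vol = 2.13² × mean(4 corners)
unit = 2.13² × 0.467 / (4×255) = 0.00207719 mm³ per gray-sum
row 0: Σ corner-gray over 12 cells = 6269  → 13.0219
row 1: Σ corner-gray over 12 cells = 6532  → 13.5682
row 2: Σ corner-gray over 12 cells = 6217  → 12.9139
row 3: Σ corner-gray over 12 cells = 6078  → 12.6252
row 4: Σ corner-gray over 12 cells = 6263  → 13.0094
row 5: Σ corner-gray over 12 cells = 6090  → 12.6501
row 6: Σ corner-gray over 12 cells = 6378  → 13.2483
row 7: Σ corner-gray over 12 cells = 6217  → 12.9139
row 8: Σ corner-gray over 12 cells = 6421  → 13.3376
Σ rows: total corner-gray = 56465  → 117.2885 mm³


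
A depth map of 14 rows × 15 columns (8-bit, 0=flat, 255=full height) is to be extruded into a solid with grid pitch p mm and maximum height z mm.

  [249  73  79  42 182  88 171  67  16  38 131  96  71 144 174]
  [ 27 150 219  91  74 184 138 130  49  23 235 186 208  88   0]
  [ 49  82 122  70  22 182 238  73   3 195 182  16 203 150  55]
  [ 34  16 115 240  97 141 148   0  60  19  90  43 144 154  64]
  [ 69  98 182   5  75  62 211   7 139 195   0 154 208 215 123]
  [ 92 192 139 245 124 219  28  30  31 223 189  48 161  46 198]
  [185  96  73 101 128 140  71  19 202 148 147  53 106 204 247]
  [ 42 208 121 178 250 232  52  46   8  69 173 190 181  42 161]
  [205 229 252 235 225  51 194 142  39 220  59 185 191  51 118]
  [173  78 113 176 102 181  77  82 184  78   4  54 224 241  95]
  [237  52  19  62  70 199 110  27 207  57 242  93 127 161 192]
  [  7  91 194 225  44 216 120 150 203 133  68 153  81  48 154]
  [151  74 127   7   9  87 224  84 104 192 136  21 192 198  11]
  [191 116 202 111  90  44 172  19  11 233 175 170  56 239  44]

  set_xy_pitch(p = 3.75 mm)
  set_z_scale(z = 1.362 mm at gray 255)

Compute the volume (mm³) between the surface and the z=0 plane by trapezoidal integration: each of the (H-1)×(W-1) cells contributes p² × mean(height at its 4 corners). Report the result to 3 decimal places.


1670.828

height_mm = gray/255 × 1.362; cell vol = 3.75² × mean(4 corners)
unit = 3.75² × 1.362 / (4×255) = 0.0187776 mm³ per gray-sum
row 0: Σ corner-gray over 14 cells = 6396  → 120.1014
row 1: Σ corner-gray over 14 cells = 6757  → 126.8801
row 2: Σ corner-gray over 14 cells = 5812  → 109.1353
row 3: Σ corner-gray over 14 cells = 5926  → 111.2759
row 4: Σ corner-gray over 14 cells = 6934  → 130.2037
row 5: Σ corner-gray over 14 cells = 7048  → 132.3443
row 6: Σ corner-gray over 14 cells = 7111  → 133.5273
row 7: Σ corner-gray over 14 cells = 8172  → 153.4503
row 8: Σ corner-gray over 14 cells = 7925  → 148.8123
row 9: Σ corner-gray over 14 cells = 6737  → 126.5045
row 10: Σ corner-gray over 14 cells = 6894  → 129.4526
row 11: Σ corner-gray over 14 cells = 6685  → 125.5281
row 12: Σ corner-gray over 14 cells = 6583  → 123.6128
Σ rows: total corner-gray = 88980  → 1670.8285 mm³


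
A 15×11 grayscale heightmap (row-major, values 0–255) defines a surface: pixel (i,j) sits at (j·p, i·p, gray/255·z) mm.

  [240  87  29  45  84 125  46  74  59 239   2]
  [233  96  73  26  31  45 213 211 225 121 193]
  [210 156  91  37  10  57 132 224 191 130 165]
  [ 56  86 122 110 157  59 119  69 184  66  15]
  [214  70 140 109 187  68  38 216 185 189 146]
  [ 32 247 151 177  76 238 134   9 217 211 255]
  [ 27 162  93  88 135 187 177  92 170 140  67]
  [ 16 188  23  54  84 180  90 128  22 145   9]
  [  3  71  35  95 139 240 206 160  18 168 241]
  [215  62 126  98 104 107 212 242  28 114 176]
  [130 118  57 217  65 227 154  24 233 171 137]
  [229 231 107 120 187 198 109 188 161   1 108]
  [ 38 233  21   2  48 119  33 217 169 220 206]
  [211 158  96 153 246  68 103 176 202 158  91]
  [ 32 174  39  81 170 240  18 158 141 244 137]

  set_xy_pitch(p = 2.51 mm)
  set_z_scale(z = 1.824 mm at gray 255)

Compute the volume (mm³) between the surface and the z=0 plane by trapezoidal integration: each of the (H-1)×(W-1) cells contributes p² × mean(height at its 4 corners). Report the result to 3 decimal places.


807.405

height_mm = gray/255 × 1.824; cell vol = 2.51² × mean(4 corners)
unit = 2.51² × 1.824 / (4×255) = 0.0112661 mm³ per gray-sum
row 0: Σ corner-gray over 10 cells = 4326  → 48.7370
row 1: Σ corner-gray over 10 cells = 4939  → 55.6431
row 2: Σ corner-gray over 10 cells = 4446  → 50.0889
row 3: Σ corner-gray over 10 cells = 4779  → 53.8405
row 4: Σ corner-gray over 10 cells = 5971  → 67.2697
row 5: Σ corner-gray over 10 cells = 5789  → 65.2192
row 6: Σ corner-gray over 10 cells = 4435  → 49.9650
row 7: Σ corner-gray over 10 cells = 4361  → 49.1313
row 8: Σ corner-gray over 10 cells = 5085  → 57.2879
row 9: Σ corner-gray over 10 cells = 5376  → 60.5663
row 10: Σ corner-gray over 10 cells = 5740  → 64.6672
row 11: Σ corner-gray over 10 cells = 5309  → 59.8115
row 12: Σ corner-gray over 10 cells = 5390  → 60.7241
row 13: Σ corner-gray over 10 cells = 5721  → 64.4531
Σ rows: total corner-gray = 71667  → 807.4048 mm³


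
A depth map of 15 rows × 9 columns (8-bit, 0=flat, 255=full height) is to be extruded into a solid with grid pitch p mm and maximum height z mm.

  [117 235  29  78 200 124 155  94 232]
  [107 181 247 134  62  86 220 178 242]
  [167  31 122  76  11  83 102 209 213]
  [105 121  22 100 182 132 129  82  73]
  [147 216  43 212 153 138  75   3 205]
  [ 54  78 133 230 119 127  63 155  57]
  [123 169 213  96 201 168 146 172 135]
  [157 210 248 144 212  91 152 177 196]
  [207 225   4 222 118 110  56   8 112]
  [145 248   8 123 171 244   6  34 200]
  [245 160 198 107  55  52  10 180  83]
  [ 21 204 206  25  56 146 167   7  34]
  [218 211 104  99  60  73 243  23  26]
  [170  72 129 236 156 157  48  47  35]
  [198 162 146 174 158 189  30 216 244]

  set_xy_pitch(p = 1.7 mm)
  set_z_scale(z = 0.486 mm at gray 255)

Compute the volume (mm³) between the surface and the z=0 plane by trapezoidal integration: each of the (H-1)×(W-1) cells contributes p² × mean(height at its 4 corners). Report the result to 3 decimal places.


79.278

height_mm = gray/255 × 0.486; cell vol = 1.7² × mean(4 corners)
unit = 1.7² × 0.486 / (4×255) = 0.001377 mm³ per gray-sum
row 0: Σ corner-gray over 8 cells = 4744  → 6.5325
row 1: Σ corner-gray over 8 cells = 4213  → 5.8013
row 2: Σ corner-gray over 8 cells = 3362  → 4.6295
row 3: Σ corner-gray over 8 cells = 3746  → 5.1582
row 4: Σ corner-gray over 8 cells = 3953  → 5.4433
row 5: Σ corner-gray over 8 cells = 4509  → 6.2089
row 6: Σ corner-gray over 8 cells = 5409  → 7.4482
row 7: Σ corner-gray over 8 cells = 4626  → 6.3700
row 8: Σ corner-gray over 8 cells = 3818  → 5.2574
row 9: Σ corner-gray over 8 cells = 3865  → 5.3221
row 10: Σ corner-gray over 8 cells = 3529  → 4.8594
row 11: Σ corner-gray over 8 cells = 3547  → 4.8842
row 12: Σ corner-gray over 8 cells = 3765  → 5.1844
row 13: Σ corner-gray over 8 cells = 4487  → 6.1786
Σ rows: total corner-gray = 57573  → 79.2780 mm³


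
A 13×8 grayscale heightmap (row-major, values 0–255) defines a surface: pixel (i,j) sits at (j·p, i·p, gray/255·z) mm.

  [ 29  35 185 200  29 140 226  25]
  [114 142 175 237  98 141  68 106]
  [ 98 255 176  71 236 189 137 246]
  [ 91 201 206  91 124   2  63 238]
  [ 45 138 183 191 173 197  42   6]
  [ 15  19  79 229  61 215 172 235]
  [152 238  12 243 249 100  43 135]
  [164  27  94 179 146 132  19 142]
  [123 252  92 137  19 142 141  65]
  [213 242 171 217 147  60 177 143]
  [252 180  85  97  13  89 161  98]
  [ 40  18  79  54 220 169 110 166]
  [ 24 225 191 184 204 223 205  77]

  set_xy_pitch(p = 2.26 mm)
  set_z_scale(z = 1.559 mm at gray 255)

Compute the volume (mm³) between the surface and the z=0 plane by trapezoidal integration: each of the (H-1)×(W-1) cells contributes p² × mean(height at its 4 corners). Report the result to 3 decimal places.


355.068

height_mm = gray/255 × 1.559; cell vol = 2.26² × mean(4 corners)
unit = 2.26² × 1.559 / (4×255) = 0.00780662 mm³ per gray-sum
row 0: Σ corner-gray over 7 cells = 3626  → 28.3068
row 1: Σ corner-gray over 7 cells = 4414  → 34.4584
row 2: Σ corner-gray over 7 cells = 4175  → 32.5926
row 3: Σ corner-gray over 7 cells = 3602  → 28.1194
row 4: Σ corner-gray over 7 cells = 3699  → 28.8767
row 5: Σ corner-gray over 7 cells = 3857  → 30.1101
row 6: Σ corner-gray over 7 cells = 3557  → 27.7681
row 7: Σ corner-gray over 7 cells = 3254  → 25.4027
row 8: Σ corner-gray over 7 cells = 4138  → 32.3038
row 9: Σ corner-gray over 7 cells = 3984  → 31.1016
row 10: Σ corner-gray over 7 cells = 3106  → 24.2473
row 11: Σ corner-gray over 7 cells = 4071  → 31.7807
Σ rows: total corner-gray = 45483  → 355.0683 mm³


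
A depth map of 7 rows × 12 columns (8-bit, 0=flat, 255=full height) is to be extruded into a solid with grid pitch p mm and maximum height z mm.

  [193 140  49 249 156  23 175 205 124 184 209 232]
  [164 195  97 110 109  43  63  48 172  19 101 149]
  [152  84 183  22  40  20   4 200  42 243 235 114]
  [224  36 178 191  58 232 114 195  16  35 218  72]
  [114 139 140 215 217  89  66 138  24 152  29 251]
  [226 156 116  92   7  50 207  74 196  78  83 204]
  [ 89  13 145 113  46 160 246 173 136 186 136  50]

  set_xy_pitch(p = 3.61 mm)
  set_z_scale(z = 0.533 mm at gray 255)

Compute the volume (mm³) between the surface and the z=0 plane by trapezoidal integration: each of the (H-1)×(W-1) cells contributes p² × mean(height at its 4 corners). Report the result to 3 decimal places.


height_mm = gray/255 × 0.533; cell vol = 3.61² × mean(4 corners)
unit = 3.61² × 0.533 / (4×255) = 0.00680991 mm³ per gray-sum
row 0: Σ corner-gray over 11 cells = 5680  → 38.6803
row 1: Σ corner-gray over 11 cells = 4639  → 31.5912
row 2: Σ corner-gray over 11 cells = 5254  → 35.7793
row 3: Σ corner-gray over 11 cells = 5625  → 38.3057
row 4: Σ corner-gray over 11 cells = 5331  → 36.3036
row 5: Σ corner-gray over 11 cells = 5395  → 36.7395
Σ rows: total corner-gray = 31924  → 217.3996 mm³

217.400


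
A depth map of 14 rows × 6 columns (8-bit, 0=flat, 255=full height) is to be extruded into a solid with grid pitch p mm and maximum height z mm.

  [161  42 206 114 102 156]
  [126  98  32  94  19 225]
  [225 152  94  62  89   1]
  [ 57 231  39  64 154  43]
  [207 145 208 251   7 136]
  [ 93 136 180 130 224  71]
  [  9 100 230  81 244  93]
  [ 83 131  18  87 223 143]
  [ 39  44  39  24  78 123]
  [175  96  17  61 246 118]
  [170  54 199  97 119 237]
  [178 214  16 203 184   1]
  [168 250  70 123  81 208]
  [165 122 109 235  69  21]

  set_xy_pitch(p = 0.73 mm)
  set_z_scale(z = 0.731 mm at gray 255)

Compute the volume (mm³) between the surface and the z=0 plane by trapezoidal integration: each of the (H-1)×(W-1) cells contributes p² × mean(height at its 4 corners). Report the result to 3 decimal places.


height_mm = gray/255 × 0.731; cell vol = 0.73² × mean(4 corners)
unit = 0.73² × 0.731 / (4×255) = 0.000381912 mm³ per gray-sum
row 0: Σ corner-gray over 5 cells = 2082  → 0.7951
row 1: Σ corner-gray over 5 cells = 1857  → 0.7092
row 2: Σ corner-gray over 5 cells = 2096  → 0.8005
row 3: Σ corner-gray over 5 cells = 2641  → 1.0086
row 4: Σ corner-gray over 5 cells = 3069  → 1.1721
row 5: Σ corner-gray over 5 cells = 2916  → 1.1137
row 6: Σ corner-gray over 5 cells = 2556  → 0.9762
row 7: Σ corner-gray over 5 cells = 1676  → 0.6401
row 8: Σ corner-gray over 5 cells = 1665  → 0.6359
row 9: Σ corner-gray over 5 cells = 2478  → 0.9464
row 10: Σ corner-gray over 5 cells = 2758  → 1.0533
row 11: Σ corner-gray over 5 cells = 2837  → 1.0835
row 12: Σ corner-gray over 5 cells = 2680  → 1.0235
Σ rows: total corner-gray = 31311  → 11.9580 mm³

11.958
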